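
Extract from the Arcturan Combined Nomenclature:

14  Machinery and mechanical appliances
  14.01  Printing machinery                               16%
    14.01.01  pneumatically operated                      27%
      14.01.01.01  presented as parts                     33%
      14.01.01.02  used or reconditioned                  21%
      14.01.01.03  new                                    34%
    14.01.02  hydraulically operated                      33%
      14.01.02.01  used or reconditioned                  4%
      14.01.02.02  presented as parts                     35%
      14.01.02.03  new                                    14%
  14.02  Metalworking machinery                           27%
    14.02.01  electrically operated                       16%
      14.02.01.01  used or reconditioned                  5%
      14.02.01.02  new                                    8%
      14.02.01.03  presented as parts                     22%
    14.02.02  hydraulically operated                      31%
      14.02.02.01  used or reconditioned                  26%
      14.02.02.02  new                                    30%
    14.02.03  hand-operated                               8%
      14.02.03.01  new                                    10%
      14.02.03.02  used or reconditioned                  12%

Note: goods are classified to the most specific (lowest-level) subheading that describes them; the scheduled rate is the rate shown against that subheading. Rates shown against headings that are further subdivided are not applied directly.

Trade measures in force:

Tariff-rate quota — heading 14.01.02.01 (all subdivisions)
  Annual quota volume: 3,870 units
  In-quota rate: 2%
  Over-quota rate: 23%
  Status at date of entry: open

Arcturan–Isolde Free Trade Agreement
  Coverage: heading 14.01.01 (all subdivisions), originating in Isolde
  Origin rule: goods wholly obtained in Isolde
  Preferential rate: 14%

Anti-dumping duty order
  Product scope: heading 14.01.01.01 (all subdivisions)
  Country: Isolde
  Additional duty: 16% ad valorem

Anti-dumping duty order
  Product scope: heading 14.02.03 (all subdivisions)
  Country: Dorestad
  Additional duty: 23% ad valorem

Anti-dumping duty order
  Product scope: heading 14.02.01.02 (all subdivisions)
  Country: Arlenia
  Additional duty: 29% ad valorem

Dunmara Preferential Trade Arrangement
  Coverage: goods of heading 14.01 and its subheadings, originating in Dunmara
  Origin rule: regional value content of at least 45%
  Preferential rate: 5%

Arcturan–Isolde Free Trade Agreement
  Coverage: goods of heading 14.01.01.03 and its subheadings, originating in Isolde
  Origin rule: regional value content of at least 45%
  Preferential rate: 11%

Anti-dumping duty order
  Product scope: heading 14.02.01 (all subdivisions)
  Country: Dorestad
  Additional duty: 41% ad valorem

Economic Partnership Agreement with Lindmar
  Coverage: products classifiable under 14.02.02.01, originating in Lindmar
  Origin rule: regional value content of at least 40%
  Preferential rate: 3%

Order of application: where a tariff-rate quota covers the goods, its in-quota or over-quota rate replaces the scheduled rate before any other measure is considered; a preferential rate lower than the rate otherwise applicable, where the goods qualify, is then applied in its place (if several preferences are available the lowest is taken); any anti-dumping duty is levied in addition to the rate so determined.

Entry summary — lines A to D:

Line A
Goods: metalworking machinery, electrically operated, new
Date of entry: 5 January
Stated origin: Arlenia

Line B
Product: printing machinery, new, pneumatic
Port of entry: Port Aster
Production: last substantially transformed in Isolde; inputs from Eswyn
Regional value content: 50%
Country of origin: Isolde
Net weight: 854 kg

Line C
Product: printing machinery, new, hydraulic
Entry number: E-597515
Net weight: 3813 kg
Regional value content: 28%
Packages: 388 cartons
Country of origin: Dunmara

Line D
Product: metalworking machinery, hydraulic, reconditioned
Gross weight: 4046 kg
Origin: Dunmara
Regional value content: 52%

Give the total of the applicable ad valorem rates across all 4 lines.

88%

Line A: metalworking → 14.02; electrically operated → 14.02.01; new → 14.02.01.02. Scheduled 8%. anti-dumping (Arlenia, 14.02.01.02): +29%; total 8% + 29% = 37%. → 37%.
Line B: printing → 14.01; pneumatic → 14.01.01; new → 14.01.01.03. Scheduled 34%. Isolde agreement on 14.01.01: not wholly obtained; Isolde agreement on 14.01.01.03: RVC ≥ 45% → 11% available; preferential 11%. → 11%.
Line C: printing → 14.01; hydraulic → 14.01.02; new → 14.01.02.03. Scheduled 14%. Dunmara agreement on 14.01: RVC < 45%. → 14%.
Line D: metalworking → 14.02; hydraulic → 14.02.02; reconditioned → 14.02.02.01. Scheduled 26%. Dunmara agreement on 14.01: 14.02.02.01 not covered. → 26%.
Sum: 37% + 11% + 14% + 26% = 88%.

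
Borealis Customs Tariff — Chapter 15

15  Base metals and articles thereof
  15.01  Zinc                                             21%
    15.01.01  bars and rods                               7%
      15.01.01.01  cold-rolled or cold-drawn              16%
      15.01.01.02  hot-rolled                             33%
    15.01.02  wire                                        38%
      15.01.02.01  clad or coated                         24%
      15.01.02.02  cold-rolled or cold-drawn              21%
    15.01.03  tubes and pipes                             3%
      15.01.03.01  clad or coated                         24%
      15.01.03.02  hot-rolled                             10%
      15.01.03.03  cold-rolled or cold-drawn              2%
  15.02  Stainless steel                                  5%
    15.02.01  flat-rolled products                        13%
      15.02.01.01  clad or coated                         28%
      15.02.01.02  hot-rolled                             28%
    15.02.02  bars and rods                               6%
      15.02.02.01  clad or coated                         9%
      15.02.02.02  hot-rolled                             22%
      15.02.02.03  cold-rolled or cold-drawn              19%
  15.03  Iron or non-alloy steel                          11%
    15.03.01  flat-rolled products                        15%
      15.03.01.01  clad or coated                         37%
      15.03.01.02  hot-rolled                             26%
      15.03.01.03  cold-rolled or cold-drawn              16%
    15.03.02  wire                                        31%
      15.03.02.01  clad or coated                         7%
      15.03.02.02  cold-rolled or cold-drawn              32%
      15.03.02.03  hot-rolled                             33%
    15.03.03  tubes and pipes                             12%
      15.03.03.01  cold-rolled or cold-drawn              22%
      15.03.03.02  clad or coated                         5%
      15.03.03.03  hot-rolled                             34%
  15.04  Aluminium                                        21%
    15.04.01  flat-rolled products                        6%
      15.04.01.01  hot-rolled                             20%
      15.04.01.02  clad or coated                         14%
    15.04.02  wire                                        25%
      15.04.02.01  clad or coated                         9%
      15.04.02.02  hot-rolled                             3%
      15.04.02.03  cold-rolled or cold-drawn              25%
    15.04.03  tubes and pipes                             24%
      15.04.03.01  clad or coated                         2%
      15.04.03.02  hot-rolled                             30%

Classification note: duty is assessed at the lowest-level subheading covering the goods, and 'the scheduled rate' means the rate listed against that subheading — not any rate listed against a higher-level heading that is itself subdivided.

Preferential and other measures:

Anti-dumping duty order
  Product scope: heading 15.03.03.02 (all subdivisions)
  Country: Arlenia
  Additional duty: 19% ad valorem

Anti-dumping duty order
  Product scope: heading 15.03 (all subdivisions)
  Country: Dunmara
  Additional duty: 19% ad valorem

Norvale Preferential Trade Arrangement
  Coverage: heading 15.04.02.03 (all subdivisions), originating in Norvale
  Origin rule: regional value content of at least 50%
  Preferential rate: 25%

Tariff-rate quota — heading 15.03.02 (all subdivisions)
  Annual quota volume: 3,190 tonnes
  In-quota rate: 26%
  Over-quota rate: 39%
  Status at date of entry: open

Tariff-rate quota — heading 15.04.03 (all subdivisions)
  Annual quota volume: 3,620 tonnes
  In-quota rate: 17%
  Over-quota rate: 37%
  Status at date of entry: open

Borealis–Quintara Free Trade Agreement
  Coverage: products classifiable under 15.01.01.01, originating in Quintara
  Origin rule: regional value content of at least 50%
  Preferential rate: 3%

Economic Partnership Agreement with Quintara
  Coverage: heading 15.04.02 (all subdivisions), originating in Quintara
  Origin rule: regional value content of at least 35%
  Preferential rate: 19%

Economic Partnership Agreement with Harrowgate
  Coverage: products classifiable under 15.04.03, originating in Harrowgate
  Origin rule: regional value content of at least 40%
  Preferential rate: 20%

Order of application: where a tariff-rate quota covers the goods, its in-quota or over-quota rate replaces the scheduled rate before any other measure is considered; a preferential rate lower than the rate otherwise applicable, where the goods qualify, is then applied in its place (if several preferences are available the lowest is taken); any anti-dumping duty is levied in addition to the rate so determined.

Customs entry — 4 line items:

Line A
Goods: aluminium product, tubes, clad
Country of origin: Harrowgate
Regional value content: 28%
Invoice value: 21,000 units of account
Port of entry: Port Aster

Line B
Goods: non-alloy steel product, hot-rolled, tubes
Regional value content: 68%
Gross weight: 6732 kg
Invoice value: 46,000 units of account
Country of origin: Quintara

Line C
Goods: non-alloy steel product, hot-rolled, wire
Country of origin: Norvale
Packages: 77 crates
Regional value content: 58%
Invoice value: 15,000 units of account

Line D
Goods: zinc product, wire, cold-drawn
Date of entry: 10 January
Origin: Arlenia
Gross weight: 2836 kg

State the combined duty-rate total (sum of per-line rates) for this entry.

98%

Line A: aluminium → 15.04; tubes → 15.04.03; clad → 15.04.03.01. Scheduled 2%. quota on 15.04.03 open → in-quota 17%; Harrowgate agreement on 15.04.03: RVC < 40%. → 17%.
Line B: non-alloy steel → 15.03; tubes → 15.03.03; hot-rolled → 15.03.03.03. Scheduled 34%. Quintara agreement on 15.01.01.01: 15.03.03.03 not covered; Quintara agreement on 15.04.02: 15.03.03.03 not covered. → 34%.
Line C: non-alloy steel → 15.03; wire → 15.03.02; hot-rolled → 15.03.02.03. Scheduled 33%. quota on 15.03.02 open → in-quota 26%; Norvale agreement on 15.04.02.03: 15.03.02.03 not covered. → 26%.
Line D: zinc → 15.01; wire → 15.01.02; cold-drawn → 15.01.02.02. Scheduled 21%. No special measure applies. → 21%.
Sum: 17% + 34% + 26% + 21% = 98%.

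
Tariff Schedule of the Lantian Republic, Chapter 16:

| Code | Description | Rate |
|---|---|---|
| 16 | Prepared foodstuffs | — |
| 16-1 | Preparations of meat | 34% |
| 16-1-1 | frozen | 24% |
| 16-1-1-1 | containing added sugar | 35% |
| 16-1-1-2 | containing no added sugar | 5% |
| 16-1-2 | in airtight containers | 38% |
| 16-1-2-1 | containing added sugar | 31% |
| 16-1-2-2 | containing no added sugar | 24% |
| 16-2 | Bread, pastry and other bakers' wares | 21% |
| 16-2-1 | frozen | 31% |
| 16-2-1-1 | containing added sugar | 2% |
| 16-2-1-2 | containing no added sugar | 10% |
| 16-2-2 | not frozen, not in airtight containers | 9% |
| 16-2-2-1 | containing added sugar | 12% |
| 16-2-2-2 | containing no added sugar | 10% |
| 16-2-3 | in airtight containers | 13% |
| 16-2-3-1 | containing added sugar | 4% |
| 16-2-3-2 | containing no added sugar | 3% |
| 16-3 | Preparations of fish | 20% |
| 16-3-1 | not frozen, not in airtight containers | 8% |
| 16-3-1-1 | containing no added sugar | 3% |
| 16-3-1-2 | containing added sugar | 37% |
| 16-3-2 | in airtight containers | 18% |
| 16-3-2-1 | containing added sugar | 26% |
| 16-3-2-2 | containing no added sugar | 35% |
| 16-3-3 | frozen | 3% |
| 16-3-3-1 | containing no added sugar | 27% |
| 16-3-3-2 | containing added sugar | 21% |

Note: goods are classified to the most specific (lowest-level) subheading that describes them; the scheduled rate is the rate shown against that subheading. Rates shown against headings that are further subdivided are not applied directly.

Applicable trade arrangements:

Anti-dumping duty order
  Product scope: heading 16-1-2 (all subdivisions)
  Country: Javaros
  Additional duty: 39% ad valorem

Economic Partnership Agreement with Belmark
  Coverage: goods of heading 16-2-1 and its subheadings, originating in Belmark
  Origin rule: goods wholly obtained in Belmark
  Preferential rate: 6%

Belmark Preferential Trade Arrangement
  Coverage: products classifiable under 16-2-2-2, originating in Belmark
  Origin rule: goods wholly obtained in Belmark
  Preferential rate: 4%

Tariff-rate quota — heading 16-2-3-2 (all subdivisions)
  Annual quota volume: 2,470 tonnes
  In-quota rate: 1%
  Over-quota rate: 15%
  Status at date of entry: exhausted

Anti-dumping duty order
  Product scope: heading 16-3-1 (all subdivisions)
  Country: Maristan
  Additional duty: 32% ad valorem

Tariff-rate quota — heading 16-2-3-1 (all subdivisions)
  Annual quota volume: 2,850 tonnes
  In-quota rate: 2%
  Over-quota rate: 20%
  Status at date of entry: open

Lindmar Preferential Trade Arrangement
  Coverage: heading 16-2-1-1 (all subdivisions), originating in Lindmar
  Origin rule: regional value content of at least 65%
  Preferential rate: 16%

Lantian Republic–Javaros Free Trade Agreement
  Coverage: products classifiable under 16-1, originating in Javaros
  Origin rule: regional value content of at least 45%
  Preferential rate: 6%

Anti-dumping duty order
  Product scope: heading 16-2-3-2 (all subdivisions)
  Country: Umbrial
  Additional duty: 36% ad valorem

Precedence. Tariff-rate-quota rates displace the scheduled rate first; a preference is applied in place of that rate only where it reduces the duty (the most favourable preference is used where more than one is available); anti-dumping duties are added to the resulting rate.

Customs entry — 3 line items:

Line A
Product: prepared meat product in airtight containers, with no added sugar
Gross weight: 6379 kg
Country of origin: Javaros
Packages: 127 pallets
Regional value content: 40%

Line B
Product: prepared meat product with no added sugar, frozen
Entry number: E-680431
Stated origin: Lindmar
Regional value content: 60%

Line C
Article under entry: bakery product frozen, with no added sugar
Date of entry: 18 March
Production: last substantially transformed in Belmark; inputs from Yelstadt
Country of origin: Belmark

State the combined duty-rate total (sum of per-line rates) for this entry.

78%

Line A: prepared meat product → 16-1; in airtight containers → 16-1-2; with no added sugar → 16-1-2-2. Scheduled 24%. Javaros agreement on 16-1: RVC < 45%; anti-dumping (Javaros, 16-1-2): +39%; total 24% + 39% = 63%. → 63%.
Line B: prepared meat product → 16-1; frozen → 16-1-1; with no added sugar → 16-1-1-2. Scheduled 5%. Lindmar agreement on 16-2-1-1: 16-1-1-2 not covered. → 5%.
Line C: bakery product → 16-2; frozen → 16-2-1; with no added sugar → 16-2-1-2. Scheduled 10%. Belmark agreement on 16-2-1: not wholly obtained; Belmark agreement on 16-2-2-2: 16-2-1-2 not covered. → 10%.
Sum: 63% + 5% + 10% = 78%.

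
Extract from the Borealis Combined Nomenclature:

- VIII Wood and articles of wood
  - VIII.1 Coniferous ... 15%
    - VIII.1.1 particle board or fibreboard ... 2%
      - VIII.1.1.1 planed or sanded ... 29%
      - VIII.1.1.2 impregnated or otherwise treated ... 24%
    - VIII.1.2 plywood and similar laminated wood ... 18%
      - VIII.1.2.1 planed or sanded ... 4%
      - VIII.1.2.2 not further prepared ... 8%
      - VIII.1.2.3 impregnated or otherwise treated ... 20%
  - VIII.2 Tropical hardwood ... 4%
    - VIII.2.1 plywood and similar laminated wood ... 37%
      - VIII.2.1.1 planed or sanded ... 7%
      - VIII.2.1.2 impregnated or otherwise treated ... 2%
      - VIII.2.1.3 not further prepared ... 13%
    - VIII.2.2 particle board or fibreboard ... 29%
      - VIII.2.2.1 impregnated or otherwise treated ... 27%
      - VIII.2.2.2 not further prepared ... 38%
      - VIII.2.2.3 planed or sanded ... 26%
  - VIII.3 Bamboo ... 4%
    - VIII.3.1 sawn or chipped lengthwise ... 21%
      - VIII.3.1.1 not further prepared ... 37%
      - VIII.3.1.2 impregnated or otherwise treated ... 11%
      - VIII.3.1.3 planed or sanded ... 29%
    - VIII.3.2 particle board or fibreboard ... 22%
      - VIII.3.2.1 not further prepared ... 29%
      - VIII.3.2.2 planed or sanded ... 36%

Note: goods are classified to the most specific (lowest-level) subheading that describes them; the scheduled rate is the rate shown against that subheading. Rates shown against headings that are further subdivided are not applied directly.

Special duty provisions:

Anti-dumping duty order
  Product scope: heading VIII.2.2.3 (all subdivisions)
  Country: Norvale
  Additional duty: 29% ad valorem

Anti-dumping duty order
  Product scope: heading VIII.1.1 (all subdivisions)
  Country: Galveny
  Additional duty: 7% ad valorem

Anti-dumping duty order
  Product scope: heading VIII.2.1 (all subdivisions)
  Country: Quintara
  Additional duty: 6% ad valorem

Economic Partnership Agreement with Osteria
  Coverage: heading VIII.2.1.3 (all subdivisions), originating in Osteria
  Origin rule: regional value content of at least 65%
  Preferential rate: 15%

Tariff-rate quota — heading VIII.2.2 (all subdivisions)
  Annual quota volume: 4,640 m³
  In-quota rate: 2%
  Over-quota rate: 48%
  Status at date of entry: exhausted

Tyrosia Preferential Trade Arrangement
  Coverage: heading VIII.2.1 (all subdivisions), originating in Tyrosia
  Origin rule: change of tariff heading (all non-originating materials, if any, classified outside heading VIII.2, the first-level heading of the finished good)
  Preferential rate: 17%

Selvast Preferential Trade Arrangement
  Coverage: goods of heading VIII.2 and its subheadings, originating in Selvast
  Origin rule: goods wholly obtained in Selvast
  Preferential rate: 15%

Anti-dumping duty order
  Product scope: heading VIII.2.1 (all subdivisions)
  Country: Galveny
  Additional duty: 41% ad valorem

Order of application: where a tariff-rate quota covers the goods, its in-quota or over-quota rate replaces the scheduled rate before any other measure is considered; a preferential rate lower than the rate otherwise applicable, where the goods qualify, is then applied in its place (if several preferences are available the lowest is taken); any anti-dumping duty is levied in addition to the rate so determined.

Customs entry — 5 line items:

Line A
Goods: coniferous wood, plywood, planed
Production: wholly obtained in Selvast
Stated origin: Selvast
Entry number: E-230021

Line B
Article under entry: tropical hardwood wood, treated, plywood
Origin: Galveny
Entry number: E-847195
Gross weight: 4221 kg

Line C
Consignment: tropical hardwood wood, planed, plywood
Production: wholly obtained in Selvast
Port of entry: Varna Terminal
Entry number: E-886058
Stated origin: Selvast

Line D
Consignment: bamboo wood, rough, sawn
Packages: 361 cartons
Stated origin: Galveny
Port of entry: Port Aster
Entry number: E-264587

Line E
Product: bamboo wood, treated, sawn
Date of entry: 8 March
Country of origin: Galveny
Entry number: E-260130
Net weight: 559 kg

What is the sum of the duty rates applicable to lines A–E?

102%

Line A: coniferous → VIII.1; plywood → VIII.1.2; planed → VIII.1.2.1. Scheduled 4%. Selvast agreement on VIII.2: VIII.1.2.1 not covered. → 4%.
Line B: tropical hardwood → VIII.2; plywood → VIII.2.1; treated → VIII.2.1.2. Scheduled 2%. anti-dumping (Galveny, VIII.2.1): +41%; total 2% + 41% = 43%. → 43%.
Line C: tropical hardwood → VIII.2; plywood → VIII.2.1; planed → VIII.2.1.1. Scheduled 7%. Selvast agreement on VIII.2: wholly obtained → 15% available; preference 15% not lower than 7% → no reduction. → 7%.
Line D: bamboo → VIII.3; sawn → VIII.3.1; rough → VIII.3.1.1. Scheduled 37%. No special measure applies. → 37%.
Line E: bamboo → VIII.3; sawn → VIII.3.1; treated → VIII.3.1.2. Scheduled 11%. No special measure applies. → 11%.
Sum: 4% + 43% + 7% + 37% + 11% = 102%.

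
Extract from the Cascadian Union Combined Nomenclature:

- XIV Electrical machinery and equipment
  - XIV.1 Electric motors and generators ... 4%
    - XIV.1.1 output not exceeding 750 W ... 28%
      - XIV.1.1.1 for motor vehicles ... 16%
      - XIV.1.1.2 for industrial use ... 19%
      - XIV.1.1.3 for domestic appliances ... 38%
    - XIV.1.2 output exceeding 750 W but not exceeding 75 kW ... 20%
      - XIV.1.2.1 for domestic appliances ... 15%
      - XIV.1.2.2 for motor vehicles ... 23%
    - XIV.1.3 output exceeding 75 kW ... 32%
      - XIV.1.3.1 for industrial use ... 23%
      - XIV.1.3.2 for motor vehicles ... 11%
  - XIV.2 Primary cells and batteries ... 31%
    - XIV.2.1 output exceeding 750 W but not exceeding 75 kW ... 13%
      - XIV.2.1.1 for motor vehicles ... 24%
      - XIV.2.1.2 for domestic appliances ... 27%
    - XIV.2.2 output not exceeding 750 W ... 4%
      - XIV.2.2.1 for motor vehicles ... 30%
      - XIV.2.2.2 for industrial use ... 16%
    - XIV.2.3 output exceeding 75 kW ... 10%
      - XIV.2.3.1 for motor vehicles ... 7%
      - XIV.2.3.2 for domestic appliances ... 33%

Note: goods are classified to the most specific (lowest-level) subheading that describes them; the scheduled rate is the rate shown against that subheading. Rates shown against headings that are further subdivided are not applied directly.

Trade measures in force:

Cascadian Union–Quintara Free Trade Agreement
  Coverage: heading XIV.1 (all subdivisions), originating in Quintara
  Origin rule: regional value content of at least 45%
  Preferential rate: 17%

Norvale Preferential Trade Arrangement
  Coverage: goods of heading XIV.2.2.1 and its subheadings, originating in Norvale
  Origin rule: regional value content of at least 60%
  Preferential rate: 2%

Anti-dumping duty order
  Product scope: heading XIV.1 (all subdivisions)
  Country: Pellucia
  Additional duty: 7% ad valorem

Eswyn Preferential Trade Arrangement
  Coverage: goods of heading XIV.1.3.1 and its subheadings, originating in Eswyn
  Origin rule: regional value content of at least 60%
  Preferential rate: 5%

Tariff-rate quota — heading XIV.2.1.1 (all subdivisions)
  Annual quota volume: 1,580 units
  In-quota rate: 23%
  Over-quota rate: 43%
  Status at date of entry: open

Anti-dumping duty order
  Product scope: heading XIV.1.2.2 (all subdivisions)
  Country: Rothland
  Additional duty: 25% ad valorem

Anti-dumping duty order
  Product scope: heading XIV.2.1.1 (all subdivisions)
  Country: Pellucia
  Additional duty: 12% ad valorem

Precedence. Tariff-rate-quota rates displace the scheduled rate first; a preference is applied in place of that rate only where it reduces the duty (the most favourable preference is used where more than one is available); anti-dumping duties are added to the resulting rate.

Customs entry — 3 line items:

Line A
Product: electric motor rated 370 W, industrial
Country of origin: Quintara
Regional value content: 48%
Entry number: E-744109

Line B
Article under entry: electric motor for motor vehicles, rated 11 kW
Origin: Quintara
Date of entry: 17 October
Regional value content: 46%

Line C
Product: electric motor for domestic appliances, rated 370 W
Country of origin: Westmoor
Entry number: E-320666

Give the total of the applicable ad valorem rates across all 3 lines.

Line A: electric motor → XIV.1; rated 370 W → XIV.1.1; industrial → XIV.1.1.2. Scheduled 19%. Quintara agreement on XIV.1: RVC ≥ 45% → 17% available; preferential 17%. → 17%.
Line B: electric motor → XIV.1; rated 11 kW → XIV.1.2; for motor vehicles → XIV.1.2.2. Scheduled 23%. Quintara agreement on XIV.1: RVC ≥ 45% → 17% available; preferential 17%. → 17%.
Line C: electric motor → XIV.1; rated 370 W → XIV.1.1; for domestic appliances → XIV.1.1.3. Scheduled 38%. No special measure applies. → 38%.
Sum: 17% + 17% + 38% = 72%.

72%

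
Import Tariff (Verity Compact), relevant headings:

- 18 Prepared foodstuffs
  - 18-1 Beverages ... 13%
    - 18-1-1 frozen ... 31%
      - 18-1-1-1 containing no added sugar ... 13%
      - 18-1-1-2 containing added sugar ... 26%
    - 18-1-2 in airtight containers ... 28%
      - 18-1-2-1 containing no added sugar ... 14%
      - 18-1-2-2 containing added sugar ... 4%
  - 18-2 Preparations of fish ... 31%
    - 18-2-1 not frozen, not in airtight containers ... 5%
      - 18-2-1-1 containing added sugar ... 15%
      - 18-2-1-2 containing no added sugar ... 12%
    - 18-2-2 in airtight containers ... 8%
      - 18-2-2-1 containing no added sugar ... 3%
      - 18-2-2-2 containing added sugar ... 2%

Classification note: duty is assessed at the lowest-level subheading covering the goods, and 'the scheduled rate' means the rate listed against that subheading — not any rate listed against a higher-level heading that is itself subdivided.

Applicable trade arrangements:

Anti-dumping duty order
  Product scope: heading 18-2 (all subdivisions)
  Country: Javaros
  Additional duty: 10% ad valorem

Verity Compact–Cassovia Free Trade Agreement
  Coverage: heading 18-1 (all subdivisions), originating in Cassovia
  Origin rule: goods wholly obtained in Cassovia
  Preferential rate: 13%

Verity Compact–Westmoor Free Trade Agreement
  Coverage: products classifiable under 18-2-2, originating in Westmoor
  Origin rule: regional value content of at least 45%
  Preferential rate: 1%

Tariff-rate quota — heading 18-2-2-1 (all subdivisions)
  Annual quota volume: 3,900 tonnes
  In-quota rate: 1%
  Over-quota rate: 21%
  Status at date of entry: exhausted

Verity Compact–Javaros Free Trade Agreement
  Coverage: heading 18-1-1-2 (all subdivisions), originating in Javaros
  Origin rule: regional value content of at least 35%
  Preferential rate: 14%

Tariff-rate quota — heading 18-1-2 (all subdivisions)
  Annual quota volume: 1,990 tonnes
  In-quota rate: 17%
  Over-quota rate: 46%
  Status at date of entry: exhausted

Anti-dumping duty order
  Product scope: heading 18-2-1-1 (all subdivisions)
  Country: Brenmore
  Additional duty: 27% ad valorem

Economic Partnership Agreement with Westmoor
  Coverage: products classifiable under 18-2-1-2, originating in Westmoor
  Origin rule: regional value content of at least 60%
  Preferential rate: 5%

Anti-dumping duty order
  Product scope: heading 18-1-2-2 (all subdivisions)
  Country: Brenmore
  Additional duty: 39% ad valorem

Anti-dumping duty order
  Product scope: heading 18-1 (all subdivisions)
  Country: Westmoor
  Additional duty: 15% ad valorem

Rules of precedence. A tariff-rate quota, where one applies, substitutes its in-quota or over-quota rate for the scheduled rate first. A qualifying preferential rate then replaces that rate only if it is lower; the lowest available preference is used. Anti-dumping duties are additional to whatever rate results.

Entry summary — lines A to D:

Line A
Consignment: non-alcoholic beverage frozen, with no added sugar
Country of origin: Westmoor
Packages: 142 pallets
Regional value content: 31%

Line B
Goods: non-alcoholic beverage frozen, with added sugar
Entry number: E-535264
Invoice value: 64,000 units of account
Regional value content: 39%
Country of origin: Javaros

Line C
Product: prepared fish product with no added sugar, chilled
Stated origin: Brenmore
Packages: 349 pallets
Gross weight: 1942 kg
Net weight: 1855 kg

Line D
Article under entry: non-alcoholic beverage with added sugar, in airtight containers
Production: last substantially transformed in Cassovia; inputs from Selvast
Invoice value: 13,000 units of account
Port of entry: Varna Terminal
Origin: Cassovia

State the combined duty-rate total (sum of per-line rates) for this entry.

Line A: non-alcoholic beverage → 18-1; frozen → 18-1-1; with no added sugar → 18-1-1-1. Scheduled 13%. Westmoor agreement on 18-2-2: 18-1-1-1 not covered; Westmoor agreement on 18-2-1-2: 18-1-1-1 not covered; anti-dumping (Westmoor, 18-1): +15%; total 13% + 15% = 28%. → 28%.
Line B: non-alcoholic beverage → 18-1; frozen → 18-1-1; with added sugar → 18-1-1-2. Scheduled 26%. Javaros agreement on 18-1-1-2: RVC ≥ 35% → 14% available; preferential 14%. → 14%.
Line C: prepared fish product → 18-2; chilled → 18-2-1; with no added sugar → 18-2-1-2. Scheduled 12%. No special measure applies. → 12%.
Line D: non-alcoholic beverage → 18-1; in airtight containers → 18-1-2; with added sugar → 18-1-2-2. Scheduled 4%. quota on 18-1-2 exhausted → over-quota 46%; Cassovia agreement on 18-1: not wholly obtained. → 46%.
Sum: 28% + 14% + 12% + 46% = 100%.

100%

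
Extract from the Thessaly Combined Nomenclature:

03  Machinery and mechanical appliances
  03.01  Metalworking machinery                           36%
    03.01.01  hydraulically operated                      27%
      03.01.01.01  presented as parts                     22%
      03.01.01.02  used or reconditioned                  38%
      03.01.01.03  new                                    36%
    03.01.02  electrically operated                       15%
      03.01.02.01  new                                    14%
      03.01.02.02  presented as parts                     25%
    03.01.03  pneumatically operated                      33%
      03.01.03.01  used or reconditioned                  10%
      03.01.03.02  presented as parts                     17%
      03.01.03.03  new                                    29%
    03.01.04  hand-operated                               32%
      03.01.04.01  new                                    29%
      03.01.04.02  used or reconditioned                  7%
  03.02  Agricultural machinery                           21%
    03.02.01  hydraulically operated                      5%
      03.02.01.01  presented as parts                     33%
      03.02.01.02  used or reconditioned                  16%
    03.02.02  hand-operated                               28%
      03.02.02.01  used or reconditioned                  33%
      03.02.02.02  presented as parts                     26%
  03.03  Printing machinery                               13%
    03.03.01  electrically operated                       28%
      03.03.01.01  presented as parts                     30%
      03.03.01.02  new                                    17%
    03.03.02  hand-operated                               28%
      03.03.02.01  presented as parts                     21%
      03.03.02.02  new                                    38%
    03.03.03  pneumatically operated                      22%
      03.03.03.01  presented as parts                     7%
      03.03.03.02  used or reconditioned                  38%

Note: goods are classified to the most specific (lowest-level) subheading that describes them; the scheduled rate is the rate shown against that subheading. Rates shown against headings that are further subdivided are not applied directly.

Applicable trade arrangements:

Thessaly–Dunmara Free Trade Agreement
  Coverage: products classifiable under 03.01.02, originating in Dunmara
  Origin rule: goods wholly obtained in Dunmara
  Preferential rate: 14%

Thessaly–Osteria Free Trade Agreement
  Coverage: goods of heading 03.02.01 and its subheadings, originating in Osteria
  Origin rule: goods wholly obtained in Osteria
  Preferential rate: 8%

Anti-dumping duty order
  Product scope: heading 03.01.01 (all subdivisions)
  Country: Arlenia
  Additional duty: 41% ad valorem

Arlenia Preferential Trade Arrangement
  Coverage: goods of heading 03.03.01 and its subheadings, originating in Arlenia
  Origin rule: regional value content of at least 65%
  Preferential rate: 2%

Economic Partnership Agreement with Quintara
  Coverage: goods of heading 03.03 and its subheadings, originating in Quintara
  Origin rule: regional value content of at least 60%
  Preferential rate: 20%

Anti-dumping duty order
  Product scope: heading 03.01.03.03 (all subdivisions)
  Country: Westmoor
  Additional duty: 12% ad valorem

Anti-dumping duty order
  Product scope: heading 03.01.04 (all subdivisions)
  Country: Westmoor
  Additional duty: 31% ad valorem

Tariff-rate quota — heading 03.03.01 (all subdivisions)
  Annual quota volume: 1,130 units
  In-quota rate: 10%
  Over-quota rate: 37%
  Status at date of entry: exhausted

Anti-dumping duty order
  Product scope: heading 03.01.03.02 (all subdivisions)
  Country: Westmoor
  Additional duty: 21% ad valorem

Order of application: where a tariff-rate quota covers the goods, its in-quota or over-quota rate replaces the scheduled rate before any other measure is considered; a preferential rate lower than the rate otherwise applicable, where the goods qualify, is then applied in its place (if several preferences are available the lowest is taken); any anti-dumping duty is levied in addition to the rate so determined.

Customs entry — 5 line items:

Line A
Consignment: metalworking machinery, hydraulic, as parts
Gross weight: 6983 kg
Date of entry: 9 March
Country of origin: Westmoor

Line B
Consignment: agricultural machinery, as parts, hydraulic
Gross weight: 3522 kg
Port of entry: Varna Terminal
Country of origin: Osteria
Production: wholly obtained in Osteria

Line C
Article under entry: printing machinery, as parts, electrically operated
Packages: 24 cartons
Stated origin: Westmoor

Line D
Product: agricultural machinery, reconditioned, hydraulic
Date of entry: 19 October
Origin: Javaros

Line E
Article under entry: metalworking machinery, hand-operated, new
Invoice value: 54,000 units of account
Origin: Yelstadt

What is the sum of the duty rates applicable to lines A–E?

Line A: metalworking → 03.01; hydraulic → 03.01.01; as parts → 03.01.01.01. Scheduled 22%. No special measure applies. → 22%.
Line B: agricultural → 03.02; hydraulic → 03.02.01; as parts → 03.02.01.01. Scheduled 33%. Osteria agreement on 03.02.01: wholly obtained → 8% available; preferential 8%. → 8%.
Line C: printing → 03.03; electrically operated → 03.03.01; as parts → 03.03.01.01. Scheduled 30%. quota on 03.03.01 exhausted → over-quota 37%. → 37%.
Line D: agricultural → 03.02; hydraulic → 03.02.01; reconditioned → 03.02.01.02. Scheduled 16%. No special measure applies. → 16%.
Line E: metalworking → 03.01; hand-operated → 03.01.04; new → 03.01.04.01. Scheduled 29%. No special measure applies. → 29%.
Sum: 22% + 8% + 37% + 16% + 29% = 112%.

112%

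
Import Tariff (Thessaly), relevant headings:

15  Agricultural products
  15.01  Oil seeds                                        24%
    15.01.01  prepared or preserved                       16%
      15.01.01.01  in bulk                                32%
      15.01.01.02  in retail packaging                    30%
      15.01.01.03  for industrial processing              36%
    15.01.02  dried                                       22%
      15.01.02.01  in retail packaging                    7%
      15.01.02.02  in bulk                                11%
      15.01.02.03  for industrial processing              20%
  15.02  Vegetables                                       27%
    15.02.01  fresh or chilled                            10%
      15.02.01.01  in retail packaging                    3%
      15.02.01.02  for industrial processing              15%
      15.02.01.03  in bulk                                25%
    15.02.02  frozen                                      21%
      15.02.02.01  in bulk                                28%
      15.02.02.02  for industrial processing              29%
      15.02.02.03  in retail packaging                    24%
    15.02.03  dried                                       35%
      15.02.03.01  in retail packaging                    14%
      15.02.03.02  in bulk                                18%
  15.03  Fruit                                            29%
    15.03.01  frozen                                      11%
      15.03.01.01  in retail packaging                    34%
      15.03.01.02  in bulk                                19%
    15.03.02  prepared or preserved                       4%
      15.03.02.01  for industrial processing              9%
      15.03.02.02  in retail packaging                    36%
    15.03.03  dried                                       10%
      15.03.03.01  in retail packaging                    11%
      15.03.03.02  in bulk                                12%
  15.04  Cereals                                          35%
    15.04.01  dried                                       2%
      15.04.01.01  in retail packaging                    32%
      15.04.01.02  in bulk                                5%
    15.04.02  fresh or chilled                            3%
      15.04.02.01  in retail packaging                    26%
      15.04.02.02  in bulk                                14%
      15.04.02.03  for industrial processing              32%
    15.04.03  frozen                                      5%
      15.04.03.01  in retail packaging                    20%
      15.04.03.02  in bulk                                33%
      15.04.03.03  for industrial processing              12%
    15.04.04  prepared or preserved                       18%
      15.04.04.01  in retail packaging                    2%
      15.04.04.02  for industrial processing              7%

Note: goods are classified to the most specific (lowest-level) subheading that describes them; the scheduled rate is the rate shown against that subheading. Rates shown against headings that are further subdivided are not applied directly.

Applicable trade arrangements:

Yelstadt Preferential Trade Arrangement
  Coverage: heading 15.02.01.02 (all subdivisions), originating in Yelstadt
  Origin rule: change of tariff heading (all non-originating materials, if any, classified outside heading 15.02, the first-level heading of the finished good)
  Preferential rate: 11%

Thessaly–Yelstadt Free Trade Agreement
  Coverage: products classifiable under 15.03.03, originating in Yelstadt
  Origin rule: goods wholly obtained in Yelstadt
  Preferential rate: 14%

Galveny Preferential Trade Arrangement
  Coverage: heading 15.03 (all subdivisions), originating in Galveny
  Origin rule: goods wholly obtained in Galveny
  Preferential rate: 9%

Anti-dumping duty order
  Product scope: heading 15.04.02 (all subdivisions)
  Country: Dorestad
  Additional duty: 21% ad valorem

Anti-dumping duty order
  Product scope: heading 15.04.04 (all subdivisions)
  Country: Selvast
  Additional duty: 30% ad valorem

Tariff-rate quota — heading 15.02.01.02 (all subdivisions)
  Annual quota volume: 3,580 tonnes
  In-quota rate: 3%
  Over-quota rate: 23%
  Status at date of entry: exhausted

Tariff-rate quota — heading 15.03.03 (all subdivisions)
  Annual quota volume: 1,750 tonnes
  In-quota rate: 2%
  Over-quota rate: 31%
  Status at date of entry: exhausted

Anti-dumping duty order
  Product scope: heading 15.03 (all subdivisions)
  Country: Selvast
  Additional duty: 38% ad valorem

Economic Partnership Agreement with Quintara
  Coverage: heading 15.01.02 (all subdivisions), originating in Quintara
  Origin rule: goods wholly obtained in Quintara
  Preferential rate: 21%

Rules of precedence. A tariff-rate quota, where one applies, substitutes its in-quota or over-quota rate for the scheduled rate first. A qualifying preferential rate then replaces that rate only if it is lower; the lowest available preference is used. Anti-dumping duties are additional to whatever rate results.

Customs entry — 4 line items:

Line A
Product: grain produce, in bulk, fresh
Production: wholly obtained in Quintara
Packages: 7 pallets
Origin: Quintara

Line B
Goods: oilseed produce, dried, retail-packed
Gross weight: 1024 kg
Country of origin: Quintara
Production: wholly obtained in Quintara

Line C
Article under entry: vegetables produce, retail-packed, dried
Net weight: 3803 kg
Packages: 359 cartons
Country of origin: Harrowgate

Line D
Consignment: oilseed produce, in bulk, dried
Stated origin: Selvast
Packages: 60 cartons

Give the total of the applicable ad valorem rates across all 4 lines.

Line A: grain → 15.04; fresh → 15.04.02; in bulk → 15.04.02.02. Scheduled 14%. Quintara agreement on 15.01.02: 15.04.02.02 not covered. → 14%.
Line B: oilseed → 15.01; dried → 15.01.02; retail-packed → 15.01.02.01. Scheduled 7%. Quintara agreement on 15.01.02: wholly obtained → 21% available; preference 21% not lower than 7% → no reduction. → 7%.
Line C: vegetables → 15.02; dried → 15.02.03; retail-packed → 15.02.03.01. Scheduled 14%. No special measure applies. → 14%.
Line D: oilseed → 15.01; dried → 15.01.02; in bulk → 15.01.02.02. Scheduled 11%. No special measure applies. → 11%.
Sum: 14% + 7% + 14% + 11% = 46%.

46%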